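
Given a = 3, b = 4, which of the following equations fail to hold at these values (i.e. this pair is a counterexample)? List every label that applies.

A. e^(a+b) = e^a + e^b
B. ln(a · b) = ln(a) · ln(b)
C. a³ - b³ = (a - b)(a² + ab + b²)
Evaluating each claim at the given values:
A. LHS = e^7 ≈ 1097, RHS = e^3 + e^4 ≈ 74.68 → fails here (LHS ≠ RHS)
B. LHS = ln(12) ≈ 2.485, RHS = ln(3)·ln(4) ≈ 1.523 → fails here (LHS ≠ RHS)
C. LHS = -37, RHS = -37 → holds here (LHS = RHS)

Answer: A, B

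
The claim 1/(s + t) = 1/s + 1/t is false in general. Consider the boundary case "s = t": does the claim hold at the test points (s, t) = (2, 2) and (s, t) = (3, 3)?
At (2, 2): LHS = 1/4 ≠ RHS = 1
At (3, 3): LHS = 1/6 ≠ RHS = 2/3

Answer: No, fails at both test points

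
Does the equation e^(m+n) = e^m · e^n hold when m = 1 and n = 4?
Substituting m = 1, n = 4:

LHS = e^(1+4) = e^5 ≈ 148.4
RHS = e^1 · e^4 = e^5 ≈ 148.4

LHS = RHS, so the equation holds at this point.

Answer: Holds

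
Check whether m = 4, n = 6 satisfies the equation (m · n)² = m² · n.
Substituting m = 4, n = 6:

LHS = (4 · 6)² = 576
RHS = 4² · 6 = 96

LHS ≠ RHS, so the equation does not hold at this point.

Answer: Fails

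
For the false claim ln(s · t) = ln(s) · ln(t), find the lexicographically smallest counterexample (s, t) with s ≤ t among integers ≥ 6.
Substituting (6, 6) into the claim:
LHS = ln(6 · 6) = ln(36) ≈ 3.584
RHS = ln(6) · ln(6) = ln(6)² ≈ 3.21

Since LHS ≠ RHS, this pair disproves the claim, and no lexicographically smaller pair (s ≤ t, integers ≥ 6) does.

For instance (8, 10) is also a counterexample (LHS = ln(80) ≈ 4.382, RHS = ln(8)·ln(10) ≈ 4.788), but it's lexicographically larger.

Answer: (s, t) = (6, 6)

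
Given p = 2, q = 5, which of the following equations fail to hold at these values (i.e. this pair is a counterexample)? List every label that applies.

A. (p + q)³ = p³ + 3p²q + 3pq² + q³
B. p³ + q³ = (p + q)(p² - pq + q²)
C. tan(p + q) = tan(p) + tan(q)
C

Evaluating each claim at the given values:
A. LHS = 343, RHS = 343 → holds here (LHS = RHS)
B. LHS = 133, RHS = 133 → holds here (LHS = RHS)
C. LHS = tan(7) ≈ 0.8714, RHS = tan(5) + tan(2) ≈ -5.566 → fails here (LHS ≠ RHS)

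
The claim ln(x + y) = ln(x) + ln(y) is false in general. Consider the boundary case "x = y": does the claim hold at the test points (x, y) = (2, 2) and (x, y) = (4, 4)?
Only at (2, 2)

At (2, 2): LHS = ln(4) ≈ 1.386, RHS = 2·ln(2) ≈ 1.386 → equal
At (4, 4): LHS = ln(8) ≈ 2.079 ≠ RHS = 2·ln(4) ≈ 2.773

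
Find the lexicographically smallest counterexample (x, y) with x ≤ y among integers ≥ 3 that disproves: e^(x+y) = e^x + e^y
Substituting (3, 3) into the claim:
LHS = e^(3+3) = e^6 ≈ 403.4
RHS = e^3 + e^3 = 2·e^3 ≈ 40.17

Since LHS ≠ RHS, this pair disproves the claim, and no lexicographically smaller pair (x ≤ y, integers ≥ 3) does.

For instance (3, 8) is also a counterexample (LHS = e^11 ≈ 59874.1, RHS = e^3 + e^8 ≈ 3001), but it's lexicographically larger.

Answer: (x, y) = (3, 3)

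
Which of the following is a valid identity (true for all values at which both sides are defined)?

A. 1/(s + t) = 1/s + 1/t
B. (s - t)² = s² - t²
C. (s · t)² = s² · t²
C

A: fails at (1, 2) — LHS = 1/3, RHS = 3/2.
B: fails at (1, 4) — LHS = 9, RHS = -15.
C: holds — e.g. at (1, 1), both sides equal 1.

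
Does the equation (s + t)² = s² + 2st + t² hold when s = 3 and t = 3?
Holds

Substituting s = 3, t = 3:

LHS = (3 + 3)² = 36
RHS = 3² + 2·3·3 + 3² = 36

LHS = RHS, so the equation holds at this point.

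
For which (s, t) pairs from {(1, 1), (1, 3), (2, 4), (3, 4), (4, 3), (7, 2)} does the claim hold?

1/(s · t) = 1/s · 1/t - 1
None

Testing each pair:
(1, 1): LHS = 1, RHS = 0 → fails
(1, 3): LHS = 1/3, RHS = -2/3 → fails
(2, 4): LHS = 1/8, RHS = -7/8 → fails
(3, 4): LHS = 1/12, RHS = -11/12 → fails
(4, 3): LHS = 1/12, RHS = -11/12 → fails
(7, 2): LHS = 1/14, RHS = -13/14 → fails

No pair satisfies the claim.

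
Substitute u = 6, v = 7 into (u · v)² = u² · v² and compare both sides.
LHS = (6 · 7)² = 1764
RHS = 6² · 7² = 1764

LHS = RHS: the two sides agree.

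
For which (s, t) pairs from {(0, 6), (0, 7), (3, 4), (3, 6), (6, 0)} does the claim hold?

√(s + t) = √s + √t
Testing each pair:
(0, 6): LHS = √(6) ≈ 2.449, RHS = √(6) ≈ 2.449 → holds
(0, 7): LHS = √(7) ≈ 2.646, RHS = √(7) ≈ 2.646 → holds
(3, 4): LHS = √(7) ≈ 2.646, RHS = √(3) + 2 ≈ 3.732 → fails
(3, 6): LHS = 3, RHS = √(3) + √(6) ≈ 4.182 → fails
(6, 0): LHS = √(6) ≈ 2.449, RHS = √(6) ≈ 2.449 → holds

3 of 5 pairs satisfy the claim.

Answer: (0, 6), (0, 7), (6, 0)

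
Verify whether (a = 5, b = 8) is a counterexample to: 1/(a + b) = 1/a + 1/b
Substituting a = 5, b = 8:
LHS = 1/(5 + 8) = 1/13
RHS = 1/5 + 1/8 = 13/40

Since LHS ≠ RHS, this pair disproves the claim.

Answer: Yes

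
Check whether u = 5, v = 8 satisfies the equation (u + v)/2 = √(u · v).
Fails

Substituting u = 5, v = 8:

LHS = (5 + 8)/2 = 13/2
RHS = √(5 · 8) = 2·√(10) ≈ 6.325

LHS ≠ RHS, so the equation does not hold at this point.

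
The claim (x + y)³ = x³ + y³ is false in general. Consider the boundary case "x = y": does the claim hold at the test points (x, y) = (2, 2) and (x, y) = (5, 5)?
No, fails at both test points

At (2, 2): LHS = 64 ≠ RHS = 16
At (5, 5): LHS = 1000 ≠ RHS = 250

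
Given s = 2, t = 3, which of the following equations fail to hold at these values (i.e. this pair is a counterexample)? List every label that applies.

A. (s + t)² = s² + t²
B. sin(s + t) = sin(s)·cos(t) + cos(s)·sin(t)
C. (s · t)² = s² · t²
A

Evaluating each claim at the given values:
A. LHS = 25, RHS = 13 → fails here (LHS ≠ RHS)
B. LHS = sin(5) ≈ -0.9589, RHS = sin(2)·cos(3) + sin(3)·cos(2) ≈ -0.9589 → holds here (LHS = RHS)
C. LHS = 36, RHS = 36 → holds here (LHS = RHS)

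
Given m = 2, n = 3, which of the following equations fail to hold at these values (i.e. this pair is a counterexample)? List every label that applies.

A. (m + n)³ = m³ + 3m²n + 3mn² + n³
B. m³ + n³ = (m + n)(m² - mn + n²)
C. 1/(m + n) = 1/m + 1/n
Evaluating each claim at the given values:
A. LHS = 125, RHS = 125 → holds here (LHS = RHS)
B. LHS = 35, RHS = 35 → holds here (LHS = RHS)
C. LHS = 1/5, RHS = 5/6 → fails here (LHS ≠ RHS)

Answer: C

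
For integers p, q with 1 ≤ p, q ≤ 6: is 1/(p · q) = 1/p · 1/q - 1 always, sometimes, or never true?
Never true

The claim fails for every pair in the range. For instance at (p, q) = (4, 1): LHS = 1/4, RHS = -3/4.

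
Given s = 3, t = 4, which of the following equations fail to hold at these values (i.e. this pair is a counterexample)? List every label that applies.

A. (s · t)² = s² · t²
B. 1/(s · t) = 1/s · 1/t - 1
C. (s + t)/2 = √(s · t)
Evaluating each claim at the given values:
A. LHS = 144, RHS = 144 → holds here (LHS = RHS)
B. LHS = 1/12, RHS = -11/12 → fails here (LHS ≠ RHS)
C. LHS = 7/2, RHS = 2·√(3) ≈ 3.464 → fails here (LHS ≠ RHS)

Answer: B, C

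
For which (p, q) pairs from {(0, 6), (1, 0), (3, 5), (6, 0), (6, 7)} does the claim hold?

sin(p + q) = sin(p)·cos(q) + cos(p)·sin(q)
All pairs

Testing each pair:
(0, 6): LHS = sin(6) ≈ -0.2794, RHS = sin(6) ≈ -0.2794 → holds
(1, 0): LHS = sin(1) ≈ 0.8415, RHS = sin(1) ≈ 0.8415 → holds
(3, 5): LHS = sin(8) ≈ 0.9894, RHS = sin(3)·cos(5) + sin(5)·cos(3) ≈ 0.9894 → holds
(6, 0): LHS = sin(6) ≈ -0.2794, RHS = sin(6) ≈ -0.2794 → holds
(6, 7): LHS = sin(13) ≈ 0.4202, RHS = sin(6)·cos(7) + sin(7)·cos(6) ≈ 0.4202 → holds

Every pair satisfies the claim.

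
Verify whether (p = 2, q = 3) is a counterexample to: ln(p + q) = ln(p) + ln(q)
Yes

Substituting p = 2, q = 3:
LHS = ln(2 + 3) = ln(5) ≈ 1.609
RHS = ln(2) + ln(3) ≈ 1.792

Since LHS ≠ RHS, this pair disproves the claim.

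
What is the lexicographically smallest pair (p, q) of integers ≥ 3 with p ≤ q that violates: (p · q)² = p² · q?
(p, q) = (3, 3)

Substituting (3, 3) into the claim:
LHS = (3 · 3)² = 81
RHS = 3² · 3 = 27

Since LHS ≠ RHS, this pair disproves the claim, and no lexicographically smaller pair (p ≤ q, integers ≥ 3) does.

For instance (8, 9) is also a counterexample (LHS = 5184, RHS = 576), but it's lexicographically larger.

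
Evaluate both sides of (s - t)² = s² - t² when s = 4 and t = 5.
LHS = (4 - 5)² = 1
RHS = 4² - 5² = -9

LHS ≠ RHS, so the equation does not hold here.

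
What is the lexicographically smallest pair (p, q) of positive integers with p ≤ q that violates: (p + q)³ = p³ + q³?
Substituting (1, 1) into the claim:
LHS = (1 + 1)³ = 8
RHS = 1³ + 1³ = 2

Since LHS ≠ RHS, this pair disproves the claim, and no lexicographically smaller pair (p ≤ q, positive integers) does.

For instance (1, 8) is also a counterexample (LHS = 729, RHS = 513), but it's lexicographically larger.

Answer: (p, q) = (1, 1)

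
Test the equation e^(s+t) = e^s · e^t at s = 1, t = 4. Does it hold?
Substituting s = 1, t = 4:

LHS = e^(1+4) = e^5 ≈ 148.4
RHS = e^1 · e^4 = e^5 ≈ 148.4

LHS = RHS, so the equation holds at this point.

Answer: Holds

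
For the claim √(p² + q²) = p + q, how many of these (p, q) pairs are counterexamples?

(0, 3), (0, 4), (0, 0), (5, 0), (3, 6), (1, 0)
1

Testing each pair:
(0, 3): LHS = 3, RHS = 3 → satisfies claim
(0, 4): LHS = 4, RHS = 4 → satisfies claim
(0, 0): LHS = 0, RHS = 0 → satisfies claim
(5, 0): LHS = 5, RHS = 5 → satisfies claim
(3, 6): LHS = 3·√(5) ≈ 6.708, RHS = 9 → counterexample
(1, 0): LHS = 1, RHS = 1 → satisfies claim

That makes 1 counterexample.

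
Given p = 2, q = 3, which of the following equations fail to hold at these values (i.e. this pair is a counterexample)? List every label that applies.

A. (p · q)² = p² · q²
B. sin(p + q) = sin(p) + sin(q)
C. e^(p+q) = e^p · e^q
B

Evaluating each claim at the given values:
A. LHS = 36, RHS = 36 → holds here (LHS = RHS)
B. LHS = sin(5) ≈ -0.9589, RHS = sin(3) + sin(2) ≈ 1.05 → fails here (LHS ≠ RHS)
C. LHS = e^5 ≈ 148.4, RHS = e^5 ≈ 148.4 → holds here (LHS = RHS)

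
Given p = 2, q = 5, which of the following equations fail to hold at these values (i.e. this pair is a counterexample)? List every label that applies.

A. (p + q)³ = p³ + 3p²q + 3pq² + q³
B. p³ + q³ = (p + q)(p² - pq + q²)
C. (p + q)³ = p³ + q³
Evaluating each claim at the given values:
A. LHS = 343, RHS = 343 → holds here (LHS = RHS)
B. LHS = 133, RHS = 133 → holds here (LHS = RHS)
C. LHS = 343, RHS = 133 → fails here (LHS ≠ RHS)

Answer: C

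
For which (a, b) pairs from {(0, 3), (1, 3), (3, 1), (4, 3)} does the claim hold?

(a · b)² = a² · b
Testing each pair:
(0, 3): LHS = 0, RHS = 0 → holds
(1, 3): LHS = 9, RHS = 3 → fails
(3, 1): LHS = 9, RHS = 9 → holds
(4, 3): LHS = 144, RHS = 48 → fails

2 of 4 pairs satisfy the claim.

Answer: (0, 3), (3, 1)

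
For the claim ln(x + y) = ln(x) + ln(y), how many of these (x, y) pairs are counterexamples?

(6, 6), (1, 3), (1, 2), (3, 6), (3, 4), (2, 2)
5

Testing each pair:
(6, 6): LHS = ln(12) ≈ 2.485, RHS = 2·ln(6) ≈ 3.584 → counterexample
(1, 3): LHS = ln(4) ≈ 1.386, RHS = ln(3) ≈ 1.099 → counterexample
(1, 2): LHS = ln(3) ≈ 1.099, RHS = ln(2) ≈ 0.6931 → counterexample
(3, 6): LHS = ln(9) ≈ 2.197, RHS = ln(3) + ln(6) ≈ 2.89 → counterexample
(3, 4): LHS = ln(7) ≈ 1.946, RHS = ln(3) + ln(4) ≈ 2.485 → counterexample
(2, 2): LHS = ln(4) ≈ 1.386, RHS = 2·ln(2) ≈ 1.386 → satisfies claim

That makes 5 counterexamples.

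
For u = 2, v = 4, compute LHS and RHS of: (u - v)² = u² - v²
LHS = (2 - 4)² = 4
RHS = 2² - 4² = -12

LHS ≠ RHS, so the equation does not hold here.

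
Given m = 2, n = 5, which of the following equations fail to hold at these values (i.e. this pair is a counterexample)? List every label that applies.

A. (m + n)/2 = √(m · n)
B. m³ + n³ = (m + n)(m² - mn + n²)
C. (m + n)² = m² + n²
Evaluating each claim at the given values:
A. LHS = 7/2, RHS = √(10) ≈ 3.162 → fails here (LHS ≠ RHS)
B. LHS = 133, RHS = 133 → holds here (LHS = RHS)
C. LHS = 49, RHS = 29 → fails here (LHS ≠ RHS)

Answer: A, C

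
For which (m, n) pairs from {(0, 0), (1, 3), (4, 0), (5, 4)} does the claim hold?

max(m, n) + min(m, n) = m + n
Testing each pair:
(0, 0): LHS = 0, RHS = 0 → holds
(1, 3): LHS = 4, RHS = 4 → holds
(4, 0): LHS = 4, RHS = 4 → holds
(5, 4): LHS = 9, RHS = 9 → holds

Every pair satisfies the claim.

Answer: All pairs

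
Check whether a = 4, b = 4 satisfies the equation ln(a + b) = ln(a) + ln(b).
Fails

Substituting a = 4, b = 4:

LHS = ln(4 + 4) = ln(8) ≈ 2.079
RHS = ln(4) + ln(4) = 2·ln(4) ≈ 2.773

LHS ≠ RHS, so the equation does not hold at this point.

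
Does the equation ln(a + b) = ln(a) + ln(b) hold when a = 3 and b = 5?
Fails

Substituting a = 3, b = 5:

LHS = ln(3 + 5) = ln(8) ≈ 2.079
RHS = ln(3) + ln(5) ≈ 2.708

LHS ≠ RHS, so the equation does not hold at this point.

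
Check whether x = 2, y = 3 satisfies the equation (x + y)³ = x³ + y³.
Fails

Substituting x = 2, y = 3:

LHS = (2 + 3)³ = 125
RHS = 2³ + 3³ = 35

LHS ≠ RHS, so the equation does not hold at this point.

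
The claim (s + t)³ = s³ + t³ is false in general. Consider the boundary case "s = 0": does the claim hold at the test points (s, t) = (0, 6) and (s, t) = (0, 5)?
At (0, 6): LHS = 216, RHS = 216 → equal
At (0, 5): LHS = 125, RHS = 125 → equal

So the claim does hold at both of these boundary points, even though it is not an identity.

Answer: Yes, holds at both test points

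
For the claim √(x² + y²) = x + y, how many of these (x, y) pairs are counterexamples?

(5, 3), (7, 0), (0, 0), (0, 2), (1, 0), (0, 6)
Testing each pair:
(5, 3): LHS = √(34) ≈ 5.831, RHS = 8 → counterexample
(7, 0): LHS = 7, RHS = 7 → satisfies claim
(0, 0): LHS = 0, RHS = 0 → satisfies claim
(0, 2): LHS = 2, RHS = 2 → satisfies claim
(1, 0): LHS = 1, RHS = 1 → satisfies claim
(0, 6): LHS = 6, RHS = 6 → satisfies claim

That makes 1 counterexample.

Answer: 1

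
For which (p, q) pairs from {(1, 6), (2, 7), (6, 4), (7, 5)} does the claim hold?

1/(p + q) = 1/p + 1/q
None

Testing each pair:
(1, 6): LHS = 1/7, RHS = 7/6 → fails
(2, 7): LHS = 1/9, RHS = 9/14 → fails
(6, 4): LHS = 1/10, RHS = 5/12 → fails
(7, 5): LHS = 1/12, RHS = 12/35 → fails

No pair satisfies the claim.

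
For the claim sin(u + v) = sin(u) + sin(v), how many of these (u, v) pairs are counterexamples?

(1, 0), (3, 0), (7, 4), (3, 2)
Testing each pair:
(1, 0): LHS = sin(1) ≈ 0.8415, RHS = sin(1) ≈ 0.8415 → satisfies claim
(3, 0): LHS = sin(3) ≈ 0.1411, RHS = sin(3) ≈ 0.1411 → satisfies claim
(7, 4): LHS = sin(11) ≈ -1, RHS = sin(4) + sin(7) ≈ -0.09982 → counterexample
(3, 2): LHS = sin(5) ≈ -0.9589, RHS = sin(3) + sin(2) ≈ 1.05 → counterexample

That makes 2 counterexamples.

Answer: 2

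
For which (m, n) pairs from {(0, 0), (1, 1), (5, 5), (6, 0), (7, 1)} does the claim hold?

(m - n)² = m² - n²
(0, 0), (1, 1), (5, 5), (6, 0)

Testing each pair:
(0, 0): LHS = 0, RHS = 0 → holds
(1, 1): LHS = 0, RHS = 0 → holds
(5, 5): LHS = 0, RHS = 0 → holds
(6, 0): LHS = 36, RHS = 36 → holds
(7, 1): LHS = 36, RHS = 48 → fails

4 of 5 pairs satisfy the claim.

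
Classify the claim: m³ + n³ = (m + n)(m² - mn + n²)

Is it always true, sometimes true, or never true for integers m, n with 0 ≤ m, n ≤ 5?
Always true

The identity holds for every pair in the range. For instance at (m, n) = (0, 2): both sides equal 8.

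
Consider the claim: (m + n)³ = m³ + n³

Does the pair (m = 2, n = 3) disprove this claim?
Yes

Substituting m = 2, n = 3:
LHS = (2 + 3)³ = 125
RHS = 2³ + 3³ = 35

Since LHS ≠ RHS, this pair disproves the claim.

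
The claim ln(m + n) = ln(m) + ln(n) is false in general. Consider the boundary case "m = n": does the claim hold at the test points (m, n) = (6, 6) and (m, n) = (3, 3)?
No, fails at both test points

At (6, 6): LHS = ln(12) ≈ 2.485 ≠ RHS = 2·ln(6) ≈ 3.584
At (3, 3): LHS = ln(6) ≈ 1.792 ≠ RHS = 2·ln(3) ≈ 2.197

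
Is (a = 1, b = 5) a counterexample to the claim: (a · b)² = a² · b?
Yes

Substituting a = 1, b = 5:
LHS = (1 · 5)² = 25
RHS = 1² · 5 = 5

Since LHS ≠ RHS, this pair disproves the claim.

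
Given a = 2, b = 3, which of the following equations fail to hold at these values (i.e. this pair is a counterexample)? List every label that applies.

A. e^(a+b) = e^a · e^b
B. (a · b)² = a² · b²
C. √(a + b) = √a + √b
Evaluating each claim at the given values:
A. LHS = e^5 ≈ 148.4, RHS = e^5 ≈ 148.4 → holds here (LHS = RHS)
B. LHS = 36, RHS = 36 → holds here (LHS = RHS)
C. LHS = √(5) ≈ 2.236, RHS = √(2) + √(3) ≈ 3.146 → fails here (LHS ≠ RHS)

Answer: C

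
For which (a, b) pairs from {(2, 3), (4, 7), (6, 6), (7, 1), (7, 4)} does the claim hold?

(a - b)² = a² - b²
(6, 6)

Testing each pair:
(2, 3): LHS = 1, RHS = -5 → fails
(4, 7): LHS = 9, RHS = -33 → fails
(6, 6): LHS = 0, RHS = 0 → holds
(7, 1): LHS = 36, RHS = 48 → fails
(7, 4): LHS = 9, RHS = 33 → fails

1 of 5 pairs satisfies the claim.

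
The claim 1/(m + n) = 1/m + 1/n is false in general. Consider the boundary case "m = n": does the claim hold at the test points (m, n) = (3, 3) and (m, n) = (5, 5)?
No, fails at both test points

At (3, 3): LHS = 1/6 ≠ RHS = 2/3
At (5, 5): LHS = 1/10 ≠ RHS = 2/5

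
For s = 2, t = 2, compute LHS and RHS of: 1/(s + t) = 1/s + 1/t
LHS = 1/(2 + 2) = 1/4
RHS = 1/2 + 1/2 = 1

LHS ≠ RHS, so the equation does not hold here.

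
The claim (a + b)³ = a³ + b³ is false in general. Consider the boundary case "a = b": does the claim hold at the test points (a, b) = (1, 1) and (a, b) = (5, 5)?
At (1, 1): LHS = 8 ≠ RHS = 2
At (5, 5): LHS = 1000 ≠ RHS = 250

Answer: No, fails at both test points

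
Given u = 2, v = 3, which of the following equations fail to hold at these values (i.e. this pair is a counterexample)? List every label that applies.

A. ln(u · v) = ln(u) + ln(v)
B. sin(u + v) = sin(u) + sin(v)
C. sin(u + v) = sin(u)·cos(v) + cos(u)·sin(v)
B

Evaluating each claim at the given values:
A. LHS = ln(6) ≈ 1.792, RHS = ln(2) + ln(3) ≈ 1.792 → holds here (LHS = RHS)
B. LHS = sin(5) ≈ -0.9589, RHS = sin(3) + sin(2) ≈ 1.05 → fails here (LHS ≠ RHS)
C. LHS = sin(5) ≈ -0.9589, RHS = sin(2)·cos(3) + sin(3)·cos(2) ≈ -0.9589 → holds here (LHS = RHS)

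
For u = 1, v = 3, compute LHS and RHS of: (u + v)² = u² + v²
LHS = (1 + 3)² = 16
RHS = 1² + 3² = 10

LHS ≠ RHS, so the equation does not hold here.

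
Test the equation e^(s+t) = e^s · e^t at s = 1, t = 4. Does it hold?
Holds

Substituting s = 1, t = 4:

LHS = e^(1+4) = e^5 ≈ 148.4
RHS = e^1 · e^4 = e^5 ≈ 148.4

LHS = RHS, so the equation holds at this point.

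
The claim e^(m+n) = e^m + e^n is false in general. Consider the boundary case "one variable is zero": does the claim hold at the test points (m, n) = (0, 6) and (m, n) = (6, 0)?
At (0, 6): LHS = e^6 ≈ 403.4 ≠ RHS = 1 + e^6 ≈ 404.4
At (6, 0): LHS = e^6 ≈ 403.4 ≠ RHS = 1 + e^6 ≈ 404.4

Answer: No, fails at both test points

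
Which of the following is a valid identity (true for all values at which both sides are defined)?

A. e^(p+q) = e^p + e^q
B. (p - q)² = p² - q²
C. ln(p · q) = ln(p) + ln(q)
C

A: fails at (1, 3) — LHS = e^4 ≈ 54.6, RHS = e + e^3 ≈ 22.8.
B: fails at (3, 4) — LHS = 1, RHS = -7.
C: holds — e.g. at (1, 2), both sides equal ln(2) ≈ 0.6931.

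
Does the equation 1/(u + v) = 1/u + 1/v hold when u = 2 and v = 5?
Substituting u = 2, v = 5:

LHS = 1/(2 + 5) = 1/7
RHS = 1/2 + 1/5 = 7/10

LHS ≠ RHS, so the equation does not hold at this point.

Answer: Fails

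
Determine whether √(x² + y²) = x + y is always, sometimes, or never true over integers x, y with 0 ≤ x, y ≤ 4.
It holds at (x, y) = (0, 4) (both sides equal 4), but fails at (x, y) = (3, 3) (LHS = 3·√(2) ≈ 4.243, RHS = 6).

Answer: Sometimes true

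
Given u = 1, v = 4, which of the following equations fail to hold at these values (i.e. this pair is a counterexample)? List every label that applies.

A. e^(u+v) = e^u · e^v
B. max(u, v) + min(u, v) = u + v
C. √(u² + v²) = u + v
Evaluating each claim at the given values:
A. LHS = e^5 ≈ 148.4, RHS = e^5 ≈ 148.4 → holds here (LHS = RHS)
B. LHS = 5, RHS = 5 → holds here (LHS = RHS)
C. LHS = √(17) ≈ 4.123, RHS = 5 → fails here (LHS ≠ RHS)

Answer: C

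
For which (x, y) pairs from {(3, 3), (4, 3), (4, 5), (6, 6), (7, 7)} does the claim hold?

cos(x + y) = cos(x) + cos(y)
Testing each pair:
(3, 3): LHS = cos(6) ≈ 0.9602, RHS = 2·cos(3) ≈ -1.98 → fails
(4, 3): LHS = cos(7) ≈ 0.7539, RHS = cos(3) + cos(4) ≈ -1.644 → fails
(4, 5): LHS = cos(9) ≈ -0.9111, RHS = cos(4) + cos(5) ≈ -0.37 → fails
(6, 6): LHS = cos(12) ≈ 0.8439, RHS = 2·cos(6) ≈ 1.92 → fails
(7, 7): LHS = cos(14) ≈ 0.1367, RHS = 2·cos(7) ≈ 1.508 → fails

No pair satisfies the claim.

Answer: None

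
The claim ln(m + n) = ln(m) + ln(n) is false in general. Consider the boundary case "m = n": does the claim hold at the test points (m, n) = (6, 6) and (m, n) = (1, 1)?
At (6, 6): LHS = ln(12) ≈ 2.485 ≠ RHS = 2·ln(6) ≈ 3.584
At (1, 1): LHS = ln(2) ≈ 0.6931 ≠ RHS = 0

Answer: No, fails at both test points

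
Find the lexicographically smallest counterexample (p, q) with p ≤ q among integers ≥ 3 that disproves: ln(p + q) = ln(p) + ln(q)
(p, q) = (3, 3)

Substituting (3, 3) into the claim:
LHS = ln(3 + 3) = ln(6) ≈ 1.792
RHS = ln(3) + ln(3) = 2·ln(3) ≈ 2.197

Since LHS ≠ RHS, this pair disproves the claim, and no lexicographically smaller pair (p ≤ q, integers ≥ 3) does.

For instance (7, 10) is also a counterexample (LHS = ln(17) ≈ 2.833, RHS = ln(7) + ln(10) ≈ 4.248), but it's lexicographically larger.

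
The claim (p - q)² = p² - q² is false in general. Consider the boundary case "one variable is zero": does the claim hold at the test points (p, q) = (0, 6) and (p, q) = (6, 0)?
Only at (6, 0)

At (0, 6): LHS = 36 ≠ RHS = -36
At (6, 0): LHS = 36, RHS = 36 → equal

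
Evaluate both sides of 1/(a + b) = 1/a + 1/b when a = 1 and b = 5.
LHS = 1/(1 + 5) = 1/6
RHS = 1/1 + 1/5 = 6/5

LHS ≠ RHS, so the equation does not hold here.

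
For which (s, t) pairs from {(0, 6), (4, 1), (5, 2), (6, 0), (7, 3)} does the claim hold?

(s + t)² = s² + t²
(0, 6), (6, 0)

Testing each pair:
(0, 6): LHS = 36, RHS = 36 → holds
(4, 1): LHS = 25, RHS = 17 → fails
(5, 2): LHS = 49, RHS = 29 → fails
(6, 0): LHS = 36, RHS = 36 → holds
(7, 3): LHS = 100, RHS = 58 → fails

2 of 5 pairs satisfy the claim.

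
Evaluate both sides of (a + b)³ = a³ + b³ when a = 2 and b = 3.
LHS = (2 + 3)³ = 125
RHS = 2³ + 3³ = 35

LHS ≠ RHS, so the equation does not hold here.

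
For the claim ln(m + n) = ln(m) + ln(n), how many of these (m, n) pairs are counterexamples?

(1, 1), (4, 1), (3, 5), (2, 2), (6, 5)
4

Testing each pair:
(1, 1): LHS = ln(2) ≈ 0.6931, RHS = 0 → counterexample
(4, 1): LHS = ln(5) ≈ 1.609, RHS = ln(4) ≈ 1.386 → counterexample
(3, 5): LHS = ln(8) ≈ 2.079, RHS = ln(3) + ln(5) ≈ 2.708 → counterexample
(2, 2): LHS = ln(4) ≈ 1.386, RHS = 2·ln(2) ≈ 1.386 → satisfies claim
(6, 5): LHS = ln(11) ≈ 2.398, RHS = ln(5) + ln(6) ≈ 3.401 → counterexample

That makes 4 counterexamples.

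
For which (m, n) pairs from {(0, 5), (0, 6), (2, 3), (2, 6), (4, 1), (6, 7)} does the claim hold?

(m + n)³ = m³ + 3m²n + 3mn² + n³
Testing each pair:
(0, 5): LHS = 125, RHS = 125 → holds
(0, 6): LHS = 216, RHS = 216 → holds
(2, 3): LHS = 125, RHS = 125 → holds
(2, 6): LHS = 512, RHS = 512 → holds
(4, 1): LHS = 125, RHS = 125 → holds
(6, 7): LHS = 2197, RHS = 2197 → holds

Every pair satisfies the claim.

Answer: All pairs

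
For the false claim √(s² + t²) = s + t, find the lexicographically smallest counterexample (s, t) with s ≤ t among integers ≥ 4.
Substituting (4, 4) into the claim:
LHS = √(4² + 4²) = 4·√(2) ≈ 5.657
RHS = 4 + 4 = 8

Since LHS ≠ RHS, this pair disproves the claim, and no lexicographically smaller pair (s ≤ t, integers ≥ 4) does.

For instance (8, 10) is also a counterexample (LHS = 2·√(41) ≈ 12.81, RHS = 18), but it's lexicographically larger.

Answer: (s, t) = (4, 4)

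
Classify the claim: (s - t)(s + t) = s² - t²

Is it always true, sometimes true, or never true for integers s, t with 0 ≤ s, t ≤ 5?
Always true

The identity holds for every pair in the range. For instance at (s, t) = (3, 3): both sides equal 0.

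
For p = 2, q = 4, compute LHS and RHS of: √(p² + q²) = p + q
LHS = √(2² + 4²) = 2·√(5) ≈ 4.472
RHS = 2 + 4 = 6

LHS ≠ RHS (they differ by about 1.528), so the equation does not hold here.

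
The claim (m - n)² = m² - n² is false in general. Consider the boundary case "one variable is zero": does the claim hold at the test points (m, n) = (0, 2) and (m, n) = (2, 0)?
Only at (2, 0)

At (0, 2): LHS = 4 ≠ RHS = -4
At (2, 0): LHS = 4, RHS = 4 → equal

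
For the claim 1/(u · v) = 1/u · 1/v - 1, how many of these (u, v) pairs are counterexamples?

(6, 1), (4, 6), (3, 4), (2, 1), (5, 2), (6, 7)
6

Testing each pair:
(6, 1): LHS = 1/6, RHS = -5/6 → counterexample
(4, 6): LHS = 1/24, RHS = -23/24 → counterexample
(3, 4): LHS = 1/12, RHS = -11/12 → counterexample
(2, 1): LHS = 1/2, RHS = -1/2 → counterexample
(5, 2): LHS = 1/10, RHS = -9/10 → counterexample
(6, 7): LHS = 1/42, RHS = -41/42 → counterexample

That makes 6 counterexamples.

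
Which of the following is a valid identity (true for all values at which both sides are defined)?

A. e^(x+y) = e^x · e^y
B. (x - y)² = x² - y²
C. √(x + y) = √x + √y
A

A: holds — e.g. at (1, 3), both sides equal e^4 ≈ 54.6.
B: fails at (3, 4) — LHS = 1, RHS = -7.
C: fails at (4, 4) — LHS = 2·√(2) ≈ 2.828, RHS = 4.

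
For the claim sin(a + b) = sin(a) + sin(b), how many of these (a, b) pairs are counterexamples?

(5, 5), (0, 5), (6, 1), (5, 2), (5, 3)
Testing each pair:
(5, 5): LHS = sin(10) ≈ -0.544, RHS = 2·sin(5) ≈ -1.918 → counterexample
(0, 5): LHS = sin(5) ≈ -0.9589, RHS = sin(5) ≈ -0.9589 → satisfies claim
(6, 1): LHS = sin(7) ≈ 0.657, RHS = sin(6) + sin(1) ≈ 0.5621 → counterexample
(5, 2): LHS = sin(7) ≈ 0.657, RHS = sin(5) + sin(2) ≈ -0.04963 → counterexample
(5, 3): LHS = sin(8) ≈ 0.9894, RHS = sin(5) + sin(3) ≈ -0.8178 → counterexample

That makes 4 counterexamples.

Answer: 4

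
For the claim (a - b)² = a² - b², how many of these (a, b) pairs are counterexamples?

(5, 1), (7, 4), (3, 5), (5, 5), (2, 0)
3

Testing each pair:
(5, 1): LHS = 16, RHS = 24 → counterexample
(7, 4): LHS = 9, RHS = 33 → counterexample
(3, 5): LHS = 4, RHS = -16 → counterexample
(5, 5): LHS = 0, RHS = 0 → satisfies claim
(2, 0): LHS = 4, RHS = 4 → satisfies claim

That makes 3 counterexamples.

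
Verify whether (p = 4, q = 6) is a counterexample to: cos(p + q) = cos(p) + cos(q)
Yes

Substituting p = 4, q = 6:
LHS = cos(4 + 6) = cos(10) ≈ -0.8391
RHS = cos(4) + cos(6) ≈ 0.3065

Since LHS ≠ RHS, this pair disproves the claim.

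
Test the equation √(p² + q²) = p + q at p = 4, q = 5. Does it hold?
Fails

Substituting p = 4, q = 5:

LHS = √(4² + 5²) = √(41) ≈ 6.403
RHS = 4 + 5 = 9

LHS ≠ RHS, so the equation does not hold at this point.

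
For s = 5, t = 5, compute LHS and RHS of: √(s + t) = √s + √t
LHS = √(5 + 5) = √(10) ≈ 3.162
RHS = √5 + √5 = 2·√(5) ≈ 4.472

LHS ≠ RHS (they differ by about 1.31), so the equation does not hold here.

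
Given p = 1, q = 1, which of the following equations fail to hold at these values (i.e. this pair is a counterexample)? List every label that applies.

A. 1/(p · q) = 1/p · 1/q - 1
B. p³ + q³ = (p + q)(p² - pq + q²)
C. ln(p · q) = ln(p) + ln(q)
A

Evaluating each claim at the given values:
A. LHS = 1, RHS = 0 → fails here (LHS ≠ RHS)
B. LHS = 2, RHS = 2 → holds here (LHS = RHS)
C. LHS = 0, RHS = 0 → holds here (LHS = RHS)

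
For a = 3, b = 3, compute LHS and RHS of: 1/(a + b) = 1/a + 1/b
LHS = 1/(3 + 3) = 1/6
RHS = 1/3 + 1/3 = 2/3

LHS ≠ RHS, so the equation does not hold here.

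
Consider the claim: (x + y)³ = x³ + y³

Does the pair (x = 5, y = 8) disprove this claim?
Yes

Substituting x = 5, y = 8:
LHS = (5 + 8)³ = 2197
RHS = 5³ + 8³ = 637

Since LHS ≠ RHS, this pair disproves the claim.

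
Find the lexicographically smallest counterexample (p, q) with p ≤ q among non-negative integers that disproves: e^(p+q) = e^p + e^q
(p, q) = (0, 0)

Substituting (0, 0) into the claim:
LHS = e^(0+0) = 1
RHS = e^0 + e^0 = 2

Since LHS ≠ RHS, this pair disproves the claim, and no lexicographically smaller pair (p ≤ q, non-negative integers) does.

For instance (1, 5) is also a counterexample (LHS = e^6 ≈ 403.4, RHS = e + e^5 ≈ 151.1), but it's lexicographically larger.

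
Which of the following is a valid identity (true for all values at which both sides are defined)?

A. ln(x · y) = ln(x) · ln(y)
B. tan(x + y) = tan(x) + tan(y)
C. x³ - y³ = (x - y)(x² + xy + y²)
C

A: fails at (1, 2) — LHS = ln(2) ≈ 0.6931, RHS = 0.
B: fails at (2, 5) — LHS = tan(7) ≈ 0.8714, RHS = tan(5) + tan(2) ≈ -5.566.
C: holds — e.g. at (2, 7), both sides equal -335.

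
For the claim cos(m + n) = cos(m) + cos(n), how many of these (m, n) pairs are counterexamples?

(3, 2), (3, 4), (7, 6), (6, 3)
4

Testing each pair:
(3, 2): LHS = cos(5) ≈ 0.2837, RHS = cos(3) + cos(2) ≈ -1.406 → counterexample
(3, 4): LHS = cos(7) ≈ 0.7539, RHS = cos(3) + cos(4) ≈ -1.644 → counterexample
(7, 6): LHS = cos(13) ≈ 0.9074, RHS = cos(7) + cos(6) ≈ 1.714 → counterexample
(6, 3): LHS = cos(9) ≈ -0.9111, RHS = cos(3) + cos(6) ≈ -0.02982 → counterexample

That makes 4 counterexamples.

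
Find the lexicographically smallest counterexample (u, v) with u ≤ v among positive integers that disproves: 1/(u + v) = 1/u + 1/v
(u, v) = (1, 1)

Substituting (1, 1) into the claim:
LHS = 1/(1 + 1) = 1/2
RHS = 1/1 + 1/1 = 2

Since LHS ≠ RHS, this pair disproves the claim, and no lexicographically smaller pair (u ≤ v, positive integers) does.

For instance (3, 3) is also a counterexample (LHS = 1/6, RHS = 2/3), but it's lexicographically larger.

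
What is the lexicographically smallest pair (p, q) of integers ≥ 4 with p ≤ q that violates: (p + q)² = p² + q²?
(p, q) = (4, 4)

Substituting (4, 4) into the claim:
LHS = (4 + 4)² = 64
RHS = 4² + 4² = 32

Since LHS ≠ RHS, this pair disproves the claim, and no lexicographically smaller pair (p ≤ q, integers ≥ 4) does.

For instance (5, 8) is also a counterexample (LHS = 169, RHS = 89), but it's lexicographically larger.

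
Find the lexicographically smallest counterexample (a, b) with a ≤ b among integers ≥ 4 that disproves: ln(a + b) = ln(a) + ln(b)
Substituting (4, 4) into the claim:
LHS = ln(4 + 4) = ln(8) ≈ 2.079
RHS = ln(4) + ln(4) = 2·ln(4) ≈ 2.773

Since LHS ≠ RHS, this pair disproves the claim, and no lexicographically smaller pair (a ≤ b, integers ≥ 4) does.

For instance (4, 9) is also a counterexample (LHS = ln(13) ≈ 2.565, RHS = ln(4) + ln(9) ≈ 3.584), but it's lexicographically larger.

Answer: (a, b) = (4, 4)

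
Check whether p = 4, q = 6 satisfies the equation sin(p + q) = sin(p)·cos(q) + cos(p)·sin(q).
Holds

Substituting p = 4, q = 6:

LHS = sin(4 + 6) = sin(10) ≈ -0.544
RHS = sin(4)·cos(6) + cos(4)·sin(6) = sin(4)·cos(6) + sin(6)·cos(4) ≈ -0.544

LHS = RHS, so the equation holds at this point.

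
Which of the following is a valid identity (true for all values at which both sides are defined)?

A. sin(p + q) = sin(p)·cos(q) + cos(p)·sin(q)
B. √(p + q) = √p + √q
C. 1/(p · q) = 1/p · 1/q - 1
A: holds — e.g. at (2, 2), both sides equal sin(4) ≈ -0.7568.
B: fails at (3, 3) — LHS = √(6) ≈ 2.449, RHS = 2·√(3) ≈ 3.464.
C: fails at (2, 2) — LHS = 1/4, RHS = -3/4.

Answer: A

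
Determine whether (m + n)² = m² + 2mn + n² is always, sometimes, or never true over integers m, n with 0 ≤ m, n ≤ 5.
The identity holds for every pair in the range. For instance at (m, n) = (0, 0): both sides equal 0.

Answer: Always true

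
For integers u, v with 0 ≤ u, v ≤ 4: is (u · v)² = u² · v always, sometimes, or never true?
Sometimes true

It holds at (u, v) = (2, 0) (both sides equal 0), but fails at (u, v) = (4, 2) (LHS = 64, RHS = 32).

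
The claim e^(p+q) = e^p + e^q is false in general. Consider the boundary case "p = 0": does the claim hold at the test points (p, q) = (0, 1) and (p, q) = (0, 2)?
At (0, 1): LHS = e ≈ 2.718 ≠ RHS = 1 + e ≈ 3.718
At (0, 2): LHS = e^2 ≈ 7.389 ≠ RHS = 1 + e^2 ≈ 8.389

Answer: No, fails at both test points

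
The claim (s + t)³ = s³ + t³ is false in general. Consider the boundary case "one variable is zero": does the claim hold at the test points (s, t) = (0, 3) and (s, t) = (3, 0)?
Yes, holds at both test points

At (0, 3): LHS = 27, RHS = 27 → equal
At (3, 0): LHS = 27, RHS = 27 → equal

So the claim does hold at both of these boundary points, even though it is not an identity.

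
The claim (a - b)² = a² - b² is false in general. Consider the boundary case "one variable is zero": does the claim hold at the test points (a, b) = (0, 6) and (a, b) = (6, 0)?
Only at (6, 0)

At (0, 6): LHS = 36 ≠ RHS = -36
At (6, 0): LHS = 36, RHS = 36 → equal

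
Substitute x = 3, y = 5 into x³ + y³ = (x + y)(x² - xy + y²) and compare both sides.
LHS = 3³ + 5³ = 152
RHS = (3 + 5)(3² - 3·5 + 5²) = 152

LHS = RHS: the two sides agree.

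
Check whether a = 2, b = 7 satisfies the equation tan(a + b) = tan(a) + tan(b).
Substituting a = 2, b = 7:

LHS = tan(2 + 7) = tan(9) ≈ -0.4523
RHS = tan(2) + tan(7) ≈ -1.314

LHS ≠ RHS, so the equation does not hold at this point.

Answer: Fails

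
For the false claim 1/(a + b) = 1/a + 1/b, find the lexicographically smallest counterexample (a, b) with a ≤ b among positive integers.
Substituting (1, 1) into the claim:
LHS = 1/(1 + 1) = 1/2
RHS = 1/1 + 1/1 = 2

Since LHS ≠ RHS, this pair disproves the claim, and no lexicographically smaller pair (a ≤ b, positive integers) does.

For instance (5, 5) is also a counterexample (LHS = 1/10, RHS = 2/5), but it's lexicographically larger.

Answer: (a, b) = (1, 1)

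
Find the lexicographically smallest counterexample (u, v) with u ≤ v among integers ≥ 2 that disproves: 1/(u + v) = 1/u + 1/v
(u, v) = (2, 2)

Substituting (2, 2) into the claim:
LHS = 1/(2 + 2) = 1/4
RHS = 1/2 + 1/2 = 1

Since LHS ≠ RHS, this pair disproves the claim, and no lexicographically smaller pair (u ≤ v, integers ≥ 2) does.

For instance (3, 5) is also a counterexample (LHS = 1/8, RHS = 8/15), but it's lexicographically larger.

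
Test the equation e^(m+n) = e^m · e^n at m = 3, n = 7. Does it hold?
Substituting m = 3, n = 7:

LHS = e^(3+7) = e^10 ≈ 22026.5
RHS = e^3 · e^7 = e^10 ≈ 22026.5

LHS = RHS, so the equation holds at this point.

Answer: Holds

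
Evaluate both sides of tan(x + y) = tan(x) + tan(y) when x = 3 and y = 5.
LHS = tan(3 + 5) = tan(8) ≈ -6.8
RHS = tan(3) + tan(5) ≈ -3.523

LHS ≠ RHS (they differ by about 3.277), so the equation does not hold here.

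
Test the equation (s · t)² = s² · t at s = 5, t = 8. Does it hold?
Substituting s = 5, t = 8:

LHS = (5 · 8)² = 1600
RHS = 5² · 8 = 200

LHS ≠ RHS, so the equation does not hold at this point.

Answer: Fails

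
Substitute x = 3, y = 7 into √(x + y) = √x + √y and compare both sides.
LHS = √(3 + 7) = √(10) ≈ 3.162
RHS = √3 + √7 = √(3) + √(7) ≈ 4.378

LHS ≠ RHS (they differ by about 1.216), so the equation does not hold here.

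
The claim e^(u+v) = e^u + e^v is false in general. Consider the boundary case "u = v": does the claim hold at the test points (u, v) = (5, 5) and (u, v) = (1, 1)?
No, fails at both test points

At (5, 5): LHS = e^10 ≈ 22026.5 ≠ RHS = 2·e^5 ≈ 296.8
At (1, 1): LHS = e^2 ≈ 7.389 ≠ RHS = 2·e ≈ 5.437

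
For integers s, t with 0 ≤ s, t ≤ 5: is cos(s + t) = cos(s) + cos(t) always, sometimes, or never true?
Never true

The claim fails for every pair in the range. For instance at (s, t) = (2, 4): LHS = cos(6) ≈ 0.9602, RHS = cos(4) + cos(2) ≈ -1.07.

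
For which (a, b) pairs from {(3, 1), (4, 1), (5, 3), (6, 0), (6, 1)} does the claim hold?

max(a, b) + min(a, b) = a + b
Testing each pair:
(3, 1): LHS = 4, RHS = 4 → holds
(4, 1): LHS = 5, RHS = 5 → holds
(5, 3): LHS = 8, RHS = 8 → holds
(6, 0): LHS = 6, RHS = 6 → holds
(6, 1): LHS = 7, RHS = 7 → holds

Every pair satisfies the claim.

Answer: All pairs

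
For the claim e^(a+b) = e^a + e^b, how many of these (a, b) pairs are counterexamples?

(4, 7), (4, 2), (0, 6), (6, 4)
Testing each pair:
(4, 7): LHS = e^11 ≈ 59874.1, RHS = e^4 + e^7 ≈ 1151 → counterexample
(4, 2): LHS = e^6 ≈ 403.4, RHS = e^2 + e^4 ≈ 61.99 → counterexample
(0, 6): LHS = e^6 ≈ 403.4, RHS = 1 + e^6 ≈ 404.4 → counterexample
(6, 4): LHS = e^10 ≈ 22026.5, RHS = e^4 + e^6 ≈ 458 → counterexample

That makes 4 counterexamples.

Answer: 4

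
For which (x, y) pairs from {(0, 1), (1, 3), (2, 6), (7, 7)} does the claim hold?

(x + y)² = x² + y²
Testing each pair:
(0, 1): LHS = 1, RHS = 1 → holds
(1, 3): LHS = 16, RHS = 10 → fails
(2, 6): LHS = 64, RHS = 40 → fails
(7, 7): LHS = 196, RHS = 98 → fails

1 of 4 pairs satisfies the claim.

Answer: (0, 1)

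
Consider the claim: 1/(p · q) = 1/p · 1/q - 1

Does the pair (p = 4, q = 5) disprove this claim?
Substituting p = 4, q = 5:
LHS = 1/(4 · 5) = 1/20
RHS = 1/4 · 1/5 - 1 = -19/20

Since LHS ≠ RHS, this pair disproves the claim.

Answer: Yes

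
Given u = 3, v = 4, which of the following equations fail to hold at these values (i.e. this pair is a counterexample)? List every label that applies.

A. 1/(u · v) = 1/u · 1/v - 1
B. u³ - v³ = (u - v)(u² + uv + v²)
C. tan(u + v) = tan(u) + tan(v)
A, C

Evaluating each claim at the given values:
A. LHS = 1/12, RHS = -11/12 → fails here (LHS ≠ RHS)
B. LHS = -37, RHS = -37 → holds here (LHS = RHS)
C. LHS = tan(7) ≈ 0.8714, RHS = tan(3) + tan(4) ≈ 1.015 → fails here (LHS ≠ RHS)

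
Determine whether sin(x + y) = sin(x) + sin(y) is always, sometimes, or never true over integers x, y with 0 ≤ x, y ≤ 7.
It holds at (x, y) = (7, 0) (both sides equal sin(7) ≈ 0.657), but fails at (x, y) = (1, 5) (LHS = sin(6) ≈ -0.2794, RHS = sin(5) + sin(1) ≈ -0.1175).

Answer: Sometimes true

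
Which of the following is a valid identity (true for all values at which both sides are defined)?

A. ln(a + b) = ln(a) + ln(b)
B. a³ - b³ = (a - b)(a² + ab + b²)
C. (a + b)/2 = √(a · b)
A: fails at (3, 4) — LHS = ln(7) ≈ 1.946, RHS = ln(3) + ln(4) ≈ 2.485.
B: holds — e.g. at (2, 3), both sides equal -19.
C: fails at (5, 8) — LHS = 13/2, RHS = 2·√(10) ≈ 6.325.

Answer: B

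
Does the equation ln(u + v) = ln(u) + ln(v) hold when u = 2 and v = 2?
Substituting u = 2, v = 2:

LHS = ln(2 + 2) = ln(4) ≈ 1.386
RHS = ln(2) + ln(2) = 2·ln(2) ≈ 1.386

LHS = RHS, so the equation holds at this point.

Answer: Holds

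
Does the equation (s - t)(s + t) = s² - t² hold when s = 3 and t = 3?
Substituting s = 3, t = 3:

LHS = (3 - 3)(3 + 3) = 0
RHS = 3² - 3² = 0

LHS = RHS, so the equation holds at this point.

Answer: Holds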